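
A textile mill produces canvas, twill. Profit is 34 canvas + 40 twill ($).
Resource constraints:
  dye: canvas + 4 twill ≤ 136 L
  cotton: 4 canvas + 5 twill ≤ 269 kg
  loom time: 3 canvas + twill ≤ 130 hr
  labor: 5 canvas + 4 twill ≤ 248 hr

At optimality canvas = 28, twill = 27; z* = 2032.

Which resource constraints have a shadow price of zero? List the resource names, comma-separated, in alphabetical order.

cotton, loom time

dye: 136/136 (binding)
cotton: 247/269 (slack 22)
loom time: 111/130 (slack 19)
labor: 248/248 (binding)
By complementary slackness, a constraint with positive slack has shadow price 0 → cotton, loom time.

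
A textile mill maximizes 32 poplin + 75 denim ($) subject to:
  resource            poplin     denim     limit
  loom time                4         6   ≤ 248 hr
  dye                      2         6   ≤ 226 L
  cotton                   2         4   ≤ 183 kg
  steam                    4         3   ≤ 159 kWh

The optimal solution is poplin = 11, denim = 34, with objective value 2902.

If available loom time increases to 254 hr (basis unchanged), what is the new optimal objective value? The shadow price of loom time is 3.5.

2923

Δb = 6, so new z* = 2902 + (3.5)·(6) = 2902 + 21 = 2923.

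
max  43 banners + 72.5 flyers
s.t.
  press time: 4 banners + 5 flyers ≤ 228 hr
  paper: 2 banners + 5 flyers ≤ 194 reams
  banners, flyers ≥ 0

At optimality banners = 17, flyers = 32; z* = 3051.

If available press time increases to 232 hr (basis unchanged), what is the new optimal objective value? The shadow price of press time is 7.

Δb = 4, so new z* = 3051 + (7)·(4) = 3051 + 28 = 3079.

3079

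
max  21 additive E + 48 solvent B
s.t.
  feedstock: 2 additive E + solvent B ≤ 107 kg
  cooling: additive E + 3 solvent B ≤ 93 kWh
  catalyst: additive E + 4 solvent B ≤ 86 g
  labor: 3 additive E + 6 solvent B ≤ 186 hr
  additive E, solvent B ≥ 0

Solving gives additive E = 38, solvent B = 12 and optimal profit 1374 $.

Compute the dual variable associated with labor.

At the optimum: feedstock uses 88 of 107 (slack = 19); cooling uses 74 of 93 (slack = 19); catalyst uses 86 of 86 (binding); labor uses 186 of 186 (binding).
By complementary slackness, y = 0 for the non-binding constraints.
From A_Bᵀ y = c: 1·y_catalyst + 3·y_labor = 21; 4·y_catalyst + 6·y_labor = 48.
This yields shadow prices y_catalyst = 3, y_labor = 6.
Shadow price of labor = 6.

6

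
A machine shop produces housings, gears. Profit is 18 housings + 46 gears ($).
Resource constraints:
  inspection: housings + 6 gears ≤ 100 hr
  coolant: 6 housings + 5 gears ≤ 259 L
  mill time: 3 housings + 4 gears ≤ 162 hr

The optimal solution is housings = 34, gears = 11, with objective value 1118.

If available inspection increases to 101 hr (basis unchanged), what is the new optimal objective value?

1124

At the optimum: inspection uses 100 of 100 (binding); coolant uses 259 of 259 (binding); mill time uses 146 of 162 (slack = 16).
Slack constraints have shadow price 0 (complementary slackness).
The binding rows give the dual system: 1·y_inspection + 6·y_coolant = 18 and 6·y_inspection + 5·y_coolant = 46.
This yields shadow prices y_inspection = 6, y_coolant = 2.
Δz = y_inspection·Δb = 6 × (1) = 6, so new z* = 1118 + 6 = 1124.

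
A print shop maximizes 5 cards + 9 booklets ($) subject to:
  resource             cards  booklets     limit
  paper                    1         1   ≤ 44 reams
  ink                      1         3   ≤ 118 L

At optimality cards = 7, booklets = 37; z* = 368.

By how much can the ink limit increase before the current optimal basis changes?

Binding constraints: paper, ink. The basis is B = [[1,1],[1,3]] with det 2.
Per unit increase in ink, x* moves by d = (-0.5, 0.5).
The basis stays optimal until cards reaches 0; allowable increase = 14 L.

14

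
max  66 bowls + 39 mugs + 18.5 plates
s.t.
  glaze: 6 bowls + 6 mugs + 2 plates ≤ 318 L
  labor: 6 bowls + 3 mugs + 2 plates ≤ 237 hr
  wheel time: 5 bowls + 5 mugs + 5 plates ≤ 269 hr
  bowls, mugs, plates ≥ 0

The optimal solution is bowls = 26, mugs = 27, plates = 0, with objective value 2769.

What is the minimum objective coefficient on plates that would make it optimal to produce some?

22

Binding: glaze and labor. Non-binding: wheel time (4 unused).
Since wheel time is not tight, its dual is 0.
From A_Bᵀ y = c: 6·y_glaze + 6·y_labor = 66; 6·y_glaze + 3·y_labor = 39.
Solving: y_glaze = 2, y_labor = 9.
plates enters the basis when its profit ≥ yᵀa₃ = 2·2 + 9·2 = 22.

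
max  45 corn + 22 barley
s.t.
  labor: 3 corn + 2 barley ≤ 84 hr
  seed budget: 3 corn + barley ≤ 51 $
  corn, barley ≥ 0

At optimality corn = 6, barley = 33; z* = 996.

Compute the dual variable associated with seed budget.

8

Check each constraint at x*: labor 84/84 (tight); seed budget 51/51 (tight).
From A_Bᵀ y = c: 3·y_labor + 3·y_seed budget = 45; 2·y_labor + 1·y_seed budget = 22.
Solving: y_labor = 7, y_seed budget = 8.
Shadow price of seed budget = 8.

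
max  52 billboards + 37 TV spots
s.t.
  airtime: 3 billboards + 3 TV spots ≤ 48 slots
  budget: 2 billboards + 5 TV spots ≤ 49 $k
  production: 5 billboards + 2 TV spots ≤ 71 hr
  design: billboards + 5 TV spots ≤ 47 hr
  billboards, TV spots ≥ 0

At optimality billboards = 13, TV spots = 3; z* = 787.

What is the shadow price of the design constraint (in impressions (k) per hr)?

0

Check each constraint at x*: airtime 48/48 (tight); budget 41/49 (slack 8); production 71/71 (tight); design 28/47 (slack 19).
Slack constraints have shadow price 0 (complementary slackness).
From A_Bᵀ y = c: 3·y_airtime + 5·y_production = 52; 3·y_airtime + 2·y_production = 37.
This yields shadow prices y_airtime = 9, y_production = 5.
Shadow price of design = 0.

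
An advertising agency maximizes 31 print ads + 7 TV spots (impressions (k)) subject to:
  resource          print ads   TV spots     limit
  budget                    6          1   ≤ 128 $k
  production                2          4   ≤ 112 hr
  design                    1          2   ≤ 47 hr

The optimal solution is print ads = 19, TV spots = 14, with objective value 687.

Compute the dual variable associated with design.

1

Binding: budget and design. Non-binding: production (18 unused).
Slack constraints have shadow price 0 (complementary slackness).
Dual feasibility on the basic columns requires 6·y_budget + 1·y_design = 31, 1·y_budget + 2·y_design = 7.
This yields shadow prices y_budget = 5, y_design = 1.
Shadow price of design = 1.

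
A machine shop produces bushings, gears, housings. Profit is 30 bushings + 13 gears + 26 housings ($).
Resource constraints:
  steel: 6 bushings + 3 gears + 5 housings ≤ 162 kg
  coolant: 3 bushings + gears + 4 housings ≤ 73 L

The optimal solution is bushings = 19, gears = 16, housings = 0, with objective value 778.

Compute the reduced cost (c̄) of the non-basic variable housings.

-5

Both steel and coolant are binding at x*.
The binding rows give the dual system: 6·y_steel + 3·y_coolant = 30 and 3·y_steel + 1·y_coolant = 13.
This yields shadow prices y_steel = 3, y_coolant = 4.
Reduced cost of housings: c₃ − yᵀa₃ = 26 − (3·5 + 4·4) = 26 − 31 = -5.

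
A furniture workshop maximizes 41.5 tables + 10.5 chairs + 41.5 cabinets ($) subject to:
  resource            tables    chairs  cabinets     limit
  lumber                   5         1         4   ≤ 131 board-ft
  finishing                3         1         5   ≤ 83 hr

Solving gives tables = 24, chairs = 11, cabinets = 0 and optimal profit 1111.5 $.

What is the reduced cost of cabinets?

-6

At the optimum: lumber uses 131 of 131 (binding); finishing uses 83 of 83 (binding).
From A_Bᵀ y = c: 5·y_lumber + 3·y_finishing = 41.5; 1·y_lumber + 1·y_finishing = 10.5.
This yields shadow prices y_lumber = 5, y_finishing = 5.5.
Reduced cost of cabinets: c₃ − yᵀa₃ = 41.5 − (5·4 + 5.5·5) = 41.5 − 47.5 = -6.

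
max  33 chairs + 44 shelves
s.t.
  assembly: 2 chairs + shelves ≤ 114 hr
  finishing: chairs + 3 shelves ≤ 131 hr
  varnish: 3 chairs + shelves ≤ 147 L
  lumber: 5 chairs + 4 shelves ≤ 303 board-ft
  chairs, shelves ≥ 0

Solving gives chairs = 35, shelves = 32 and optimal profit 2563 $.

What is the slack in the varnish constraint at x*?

10

varnish used = 3·35 + 1·32 = 137; slack = 147 − 137 = 10.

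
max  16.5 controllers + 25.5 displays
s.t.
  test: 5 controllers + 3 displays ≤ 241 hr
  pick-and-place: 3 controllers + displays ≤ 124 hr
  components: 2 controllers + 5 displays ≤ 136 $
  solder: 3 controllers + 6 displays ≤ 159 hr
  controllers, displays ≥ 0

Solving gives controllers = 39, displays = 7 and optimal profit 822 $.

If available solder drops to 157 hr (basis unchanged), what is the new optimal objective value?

Binding: pick-and-place and solder. Non-binding: test (25 unused), components (23 unused).
By complementary slackness, y = 0 for the non-binding constraints.
The binding rows give the dual system: 3·y_pick-and-place + 3·y_solder = 16.5 and 1·y_pick-and-place + 6·y_solder = 25.5.
This yields shadow prices y_pick-and-place = 1.5, y_solder = 4.
Δz = y_solder·Δb = 4 × (-2) = -8, so new z* = 822 − 8 = 814.

814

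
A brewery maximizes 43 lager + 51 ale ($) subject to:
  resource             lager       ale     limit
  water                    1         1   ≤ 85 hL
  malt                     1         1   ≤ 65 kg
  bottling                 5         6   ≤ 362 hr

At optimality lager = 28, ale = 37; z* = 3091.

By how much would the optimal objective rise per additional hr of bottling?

8

At the optimum: water uses 65 of 85 (slack = 20); malt uses 65 of 65 (binding); bottling uses 362 of 362 (binding).
By complementary slackness, y = 0 for the non-binding constraint.
Dual feasibility on the basic columns requires 1·y_malt + 5·y_bottling = 43, 1·y_malt + 6·y_bottling = 51.
This yields shadow prices y_malt = 3, y_bottling = 8.
Shadow price of bottling = 8.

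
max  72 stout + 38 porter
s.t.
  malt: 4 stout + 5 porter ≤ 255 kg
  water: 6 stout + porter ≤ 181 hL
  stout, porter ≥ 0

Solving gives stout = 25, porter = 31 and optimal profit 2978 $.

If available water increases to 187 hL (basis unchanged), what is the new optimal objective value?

Both malt and water are binding at x*.
From A_Bᵀ y = c: 4·y_malt + 6·y_water = 72; 5·y_malt + 1·y_water = 38.
Solving: y_malt = 6, y_water = 8.
Δz = y_water·Δb = 8 × (6) = 48, so new z* = 2978 + 48 = 3026.

3026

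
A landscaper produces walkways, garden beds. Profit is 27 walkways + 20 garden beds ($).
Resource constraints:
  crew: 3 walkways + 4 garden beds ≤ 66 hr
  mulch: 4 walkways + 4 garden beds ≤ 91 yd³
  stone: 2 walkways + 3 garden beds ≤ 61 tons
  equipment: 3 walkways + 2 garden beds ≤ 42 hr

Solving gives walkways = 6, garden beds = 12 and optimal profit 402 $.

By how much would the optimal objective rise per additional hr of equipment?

8

Binding: crew and equipment. Non-binding: mulch (19 unused), stone (13 unused).
By complementary slackness, y = 0 for the non-binding constraints.
From A_Bᵀ y = c: 3·y_crew + 3·y_equipment = 27; 4·y_crew + 2·y_equipment = 20.
This yields shadow prices y_crew = 1, y_equipment = 8.
Shadow price of equipment = 8.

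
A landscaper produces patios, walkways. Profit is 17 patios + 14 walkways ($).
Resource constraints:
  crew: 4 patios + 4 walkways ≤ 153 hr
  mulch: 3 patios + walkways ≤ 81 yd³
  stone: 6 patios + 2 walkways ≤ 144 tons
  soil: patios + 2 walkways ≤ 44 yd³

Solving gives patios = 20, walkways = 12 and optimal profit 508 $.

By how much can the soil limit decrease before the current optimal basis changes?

20

Binding constraints: stone, soil. The basis is B = [[6,2],[1,2]] with det 10.
Per unit decrease in soil, x* moves by d = (0.2, -0.6).
The basis stays optimal until walkways reaches 0; allowable decrease = 20 yd³.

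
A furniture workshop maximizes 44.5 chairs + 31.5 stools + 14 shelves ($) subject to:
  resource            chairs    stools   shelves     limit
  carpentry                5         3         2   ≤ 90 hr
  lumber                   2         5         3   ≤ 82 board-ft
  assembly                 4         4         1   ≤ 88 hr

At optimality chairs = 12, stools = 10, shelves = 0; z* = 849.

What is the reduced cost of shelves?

-2

At the optimum: carpentry uses 90 of 90 (binding); lumber uses 74 of 82 (slack = 8); assembly uses 88 of 88 (binding).
Since lumber is not tight, its dual is 0.
From A_Bᵀ y = c: 5·y_carpentry + 4·y_assembly = 44.5; 3·y_carpentry + 4·y_assembly = 31.5.
This yields shadow prices y_carpentry = 6.5, y_assembly = 3.
Reduced cost of shelves: c₃ − yᵀa₃ = 14 − (6.5·2 + 3·1) = 14 − 16 = -2.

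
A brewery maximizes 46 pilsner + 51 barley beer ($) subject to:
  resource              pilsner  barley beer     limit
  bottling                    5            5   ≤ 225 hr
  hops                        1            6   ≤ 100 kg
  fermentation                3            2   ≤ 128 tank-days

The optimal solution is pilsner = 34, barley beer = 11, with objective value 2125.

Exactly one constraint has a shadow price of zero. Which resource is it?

fermentation

bottling: 225/225 (binding)
hops: 100/100 (binding)
fermentation: 124/128 (slack 4)
By complementary slackness, a constraint with positive slack has shadow price 0 → fermentation.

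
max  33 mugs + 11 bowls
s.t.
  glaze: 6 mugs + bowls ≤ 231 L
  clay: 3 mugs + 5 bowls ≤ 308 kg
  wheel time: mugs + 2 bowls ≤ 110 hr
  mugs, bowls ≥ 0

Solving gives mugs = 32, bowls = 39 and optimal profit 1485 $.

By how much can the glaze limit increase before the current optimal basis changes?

187

Binding constraints: glaze, wheel time. The basis is B = [[6,1],[1,2]] with det 11.
Per unit increase in glaze, x* moves by d = (0.1818, -0.0909).
The basis stays optimal until clay becomes binding; allowable increase = 187 L.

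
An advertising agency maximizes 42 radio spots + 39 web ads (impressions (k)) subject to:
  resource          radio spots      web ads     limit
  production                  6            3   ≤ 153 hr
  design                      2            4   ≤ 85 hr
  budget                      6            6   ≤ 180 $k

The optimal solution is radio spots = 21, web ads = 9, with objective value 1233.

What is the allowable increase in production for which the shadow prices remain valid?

Binding constraints: production, budget. The basis is B = [[6,3],[6,6]] with det 18.
Per unit increase in production, x* moves by d = (0.3333, -0.3333).
The basis stays optimal until web ads reaches 0; allowable increase = 27 hr.

27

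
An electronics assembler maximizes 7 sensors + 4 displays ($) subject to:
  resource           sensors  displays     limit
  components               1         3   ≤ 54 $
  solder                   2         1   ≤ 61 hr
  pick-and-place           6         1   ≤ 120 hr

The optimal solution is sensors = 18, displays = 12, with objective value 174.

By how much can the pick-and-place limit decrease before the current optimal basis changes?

102

Binding constraints: components, pick-and-place. The basis is B = [[1,3],[6,1]] with det -17.
Per unit decrease in pick-and-place, x* moves by d = (-0.1765, 0.0588).
The basis stays optimal until sensors reaches 0; allowable decrease = 102 hr.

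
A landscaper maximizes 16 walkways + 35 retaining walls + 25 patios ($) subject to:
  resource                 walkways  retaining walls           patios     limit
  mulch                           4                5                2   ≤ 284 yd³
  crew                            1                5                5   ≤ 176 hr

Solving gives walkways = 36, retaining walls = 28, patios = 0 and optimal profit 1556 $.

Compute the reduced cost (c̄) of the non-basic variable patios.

Check each constraint at x*: mulch 284/284 (tight); crew 176/176 (tight).
From A_Bᵀ y = c: 4·y_mulch + 1·y_crew = 16; 5·y_mulch + 5·y_crew = 35.
→ y_mulch = 3 and y_crew = 4.
Reduced cost of patios: c₃ − yᵀa₃ = 25 − (3·2 + 4·5) = 25 − 26 = -1.

-1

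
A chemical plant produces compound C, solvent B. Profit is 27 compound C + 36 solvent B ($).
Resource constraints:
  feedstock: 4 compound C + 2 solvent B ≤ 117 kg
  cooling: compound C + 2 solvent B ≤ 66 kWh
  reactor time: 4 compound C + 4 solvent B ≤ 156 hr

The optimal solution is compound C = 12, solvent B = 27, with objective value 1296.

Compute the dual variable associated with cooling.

At the optimum: feedstock uses 102 of 117 (slack = 15); cooling uses 66 of 66 (binding); reactor time uses 156 of 156 (binding).
By complementary slackness, y = 0 for the non-binding constraint.
From A_Bᵀ y = c: 1·y_cooling + 4·y_reactor time = 27; 2·y_cooling + 4·y_reactor time = 36.
This yields shadow prices y_cooling = 9, y_reactor time = 4.5.
Shadow price of cooling = 9.

9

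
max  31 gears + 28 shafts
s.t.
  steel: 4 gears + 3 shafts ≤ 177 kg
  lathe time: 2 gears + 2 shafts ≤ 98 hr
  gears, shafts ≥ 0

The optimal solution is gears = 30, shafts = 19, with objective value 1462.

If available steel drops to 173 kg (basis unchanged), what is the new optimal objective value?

Both steel and lathe time are binding at x*.
From A_Bᵀ y = c: 4·y_steel + 2·y_lathe time = 31; 3·y_steel + 2·y_lathe time = 28.
This yields shadow prices y_steel = 3, y_lathe time = 9.5.
Δz = y_steel·Δb = 3 × (-4) = -12, so new z* = 1462 − 12 = 1450.

1450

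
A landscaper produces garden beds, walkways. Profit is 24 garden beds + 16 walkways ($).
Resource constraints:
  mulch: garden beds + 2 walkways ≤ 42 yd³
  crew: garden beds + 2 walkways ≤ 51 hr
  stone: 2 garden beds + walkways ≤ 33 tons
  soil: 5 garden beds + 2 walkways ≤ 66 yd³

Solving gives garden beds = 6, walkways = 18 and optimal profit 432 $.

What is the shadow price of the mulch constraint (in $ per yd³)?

At the optimum: mulch uses 42 of 42 (binding); crew uses 42 of 51 (slack = 9); stone uses 30 of 33 (slack = 3); soil uses 66 of 66 (binding).
By complementary slackness, y = 0 for the non-binding constraints.
The binding rows give the dual system: 1·y_mulch + 5·y_soil = 24 and 2·y_mulch + 2·y_soil = 16.
This yields shadow prices y_mulch = 4, y_soil = 4.
Shadow price of mulch = 4.

4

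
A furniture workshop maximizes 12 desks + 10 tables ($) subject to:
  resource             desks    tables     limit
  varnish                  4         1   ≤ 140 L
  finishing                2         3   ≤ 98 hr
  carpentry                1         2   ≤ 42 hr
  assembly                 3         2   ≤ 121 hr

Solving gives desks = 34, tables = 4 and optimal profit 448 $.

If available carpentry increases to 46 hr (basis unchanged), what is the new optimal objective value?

At the optimum: varnish uses 140 of 140 (binding); finishing uses 80 of 98 (slack = 18); carpentry uses 42 of 42 (binding); assembly uses 110 of 121 (slack = 11).
Since finishing, assembly are not tight, their duals are 0.
Dual feasibility on the basic columns requires 4·y_varnish + 1·y_carpentry = 12, 1·y_varnish + 2·y_carpentry = 10.
This yields shadow prices y_varnish = 2, y_carpentry = 4.
Δz = y_carpentry·Δb = 4 × (4) = 16, so new z* = 448 + 16 = 464.

464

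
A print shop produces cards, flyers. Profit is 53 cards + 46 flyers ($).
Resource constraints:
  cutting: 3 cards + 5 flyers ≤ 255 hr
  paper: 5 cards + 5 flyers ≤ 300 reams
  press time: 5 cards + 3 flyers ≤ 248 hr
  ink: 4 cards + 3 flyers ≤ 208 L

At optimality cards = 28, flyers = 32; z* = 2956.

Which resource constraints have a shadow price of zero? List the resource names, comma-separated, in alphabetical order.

cutting, press time

cutting: 244/255 (slack 11)
paper: 300/300 (binding)
press time: 236/248 (slack 12)
ink: 208/208 (binding)
By complementary slackness, a constraint with positive slack has shadow price 0 → cutting, press time.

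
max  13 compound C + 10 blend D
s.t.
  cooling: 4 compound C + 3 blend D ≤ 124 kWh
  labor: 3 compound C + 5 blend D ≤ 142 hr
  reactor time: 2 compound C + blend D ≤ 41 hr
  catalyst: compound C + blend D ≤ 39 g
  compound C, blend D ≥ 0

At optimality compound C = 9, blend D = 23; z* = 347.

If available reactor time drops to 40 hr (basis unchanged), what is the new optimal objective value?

342

Binding: labor and reactor time. Non-binding: cooling (19 unused), catalyst (7 unused).
Slack constraints have shadow price 0 (complementary slackness).
Dual feasibility on the basic columns requires 3·y_labor + 2·y_reactor time = 13, 5·y_labor + 1·y_reactor time = 10.
→ y_labor = 1 and y_reactor time = 5.
Δz = y_reactor time·Δb = 5 × (-1) = -5, so new z* = 347 − 5 = 342.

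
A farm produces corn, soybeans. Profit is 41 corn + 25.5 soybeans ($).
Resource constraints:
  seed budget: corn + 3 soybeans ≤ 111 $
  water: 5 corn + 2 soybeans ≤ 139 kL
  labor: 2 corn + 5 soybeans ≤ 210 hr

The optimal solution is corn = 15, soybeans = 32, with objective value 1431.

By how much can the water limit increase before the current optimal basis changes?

260

Binding constraints: seed budget, water. The basis is B = [[1,3],[5,2]] with det -13.
Per unit increase in water, x* moves by d = (0.2308, -0.0769).
The basis stays optimal until labor becomes binding; allowable increase = 260 kL.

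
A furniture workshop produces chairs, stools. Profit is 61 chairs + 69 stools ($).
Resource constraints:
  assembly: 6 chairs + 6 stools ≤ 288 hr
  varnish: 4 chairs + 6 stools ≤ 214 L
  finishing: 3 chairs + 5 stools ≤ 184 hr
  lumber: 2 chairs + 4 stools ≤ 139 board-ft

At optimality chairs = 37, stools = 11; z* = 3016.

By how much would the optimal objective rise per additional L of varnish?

At the optimum: assembly uses 288 of 288 (binding); varnish uses 214 of 214 (binding); finishing uses 166 of 184 (slack = 18); lumber uses 118 of 139 (slack = 21).
Since finishing, lumber are not tight, their duals are 0.
Dual feasibility on the basic columns requires 6·y_assembly + 4·y_varnish = 61, 6·y_assembly + 6·y_varnish = 69.
→ y_assembly = 7.5 and y_varnish = 4.
Shadow price of varnish = 4.

4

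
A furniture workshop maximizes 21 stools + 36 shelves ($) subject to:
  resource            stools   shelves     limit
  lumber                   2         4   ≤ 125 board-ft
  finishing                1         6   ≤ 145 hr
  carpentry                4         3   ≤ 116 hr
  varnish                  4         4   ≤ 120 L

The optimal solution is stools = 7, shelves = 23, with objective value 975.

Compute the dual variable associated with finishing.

Binding: finishing and varnish. Non-binding: lumber (19 unused), carpentry (19 unused).
Since lumber, carpentry are not tight, their duals are 0.
From A_Bᵀ y = c: 1·y_finishing + 4·y_varnish = 21; 6·y_finishing + 4·y_varnish = 36.
Solving: y_finishing = 3, y_varnish = 4.5.
Shadow price of finishing = 3.

3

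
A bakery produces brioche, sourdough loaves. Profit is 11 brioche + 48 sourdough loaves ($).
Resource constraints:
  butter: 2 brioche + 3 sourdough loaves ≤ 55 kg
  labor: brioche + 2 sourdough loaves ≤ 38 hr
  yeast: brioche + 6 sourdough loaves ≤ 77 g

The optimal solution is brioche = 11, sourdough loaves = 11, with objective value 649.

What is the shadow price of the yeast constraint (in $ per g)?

7

At the optimum: butter uses 55 of 55 (binding); labor uses 33 of 38 (slack = 5); yeast uses 77 of 77 (binding).
Slack constraints have shadow price 0 (complementary slackness).
The binding rows give the dual system: 2·y_butter + 1·y_yeast = 11 and 3·y_butter + 6·y_yeast = 48.
→ y_butter = 2 and y_yeast = 7.
Shadow price of yeast = 7.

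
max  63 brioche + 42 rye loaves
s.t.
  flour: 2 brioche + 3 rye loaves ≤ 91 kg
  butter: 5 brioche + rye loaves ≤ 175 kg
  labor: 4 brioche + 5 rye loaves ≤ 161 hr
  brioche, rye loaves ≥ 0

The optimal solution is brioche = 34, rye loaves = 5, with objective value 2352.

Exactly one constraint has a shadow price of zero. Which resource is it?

flour: 83/91 (slack 8)
butter: 175/175 (binding)
labor: 161/161 (binding)
By complementary slackness, a constraint with positive slack has shadow price 0 → flour.

flour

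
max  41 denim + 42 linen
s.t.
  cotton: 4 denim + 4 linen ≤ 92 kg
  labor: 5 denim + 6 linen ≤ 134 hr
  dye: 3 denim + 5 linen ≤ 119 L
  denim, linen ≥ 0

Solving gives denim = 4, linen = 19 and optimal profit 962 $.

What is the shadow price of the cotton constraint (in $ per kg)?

9

At the optimum: cotton uses 92 of 92 (binding); labor uses 134 of 134 (binding); dye uses 107 of 119 (slack = 12).
By complementary slackness, y = 0 for the non-binding constraint.
The binding rows give the dual system: 4·y_cotton + 5·y_labor = 41 and 4·y_cotton + 6·y_labor = 42.
→ y_cotton = 9 and y_labor = 1.
Shadow price of cotton = 9.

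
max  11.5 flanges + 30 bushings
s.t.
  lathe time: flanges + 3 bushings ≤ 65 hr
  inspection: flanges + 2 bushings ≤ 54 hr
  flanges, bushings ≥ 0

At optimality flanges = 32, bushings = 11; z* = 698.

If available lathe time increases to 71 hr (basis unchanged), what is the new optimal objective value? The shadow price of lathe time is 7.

740

Δb = 6, so new z* = 698 + (7)·(6) = 698 + 42 = 740.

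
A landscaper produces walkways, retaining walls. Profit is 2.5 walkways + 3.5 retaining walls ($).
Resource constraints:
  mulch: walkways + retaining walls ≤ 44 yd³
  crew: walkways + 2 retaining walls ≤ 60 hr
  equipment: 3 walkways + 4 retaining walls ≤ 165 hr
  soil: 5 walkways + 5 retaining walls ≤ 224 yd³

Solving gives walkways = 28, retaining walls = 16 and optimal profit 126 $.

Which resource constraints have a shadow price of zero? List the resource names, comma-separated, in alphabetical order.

equipment, soil

mulch: 44/44 (binding)
crew: 60/60 (binding)
equipment: 148/165 (slack 17)
soil: 220/224 (slack 4)
By complementary slackness, a constraint with positive slack has shadow price 0 → equipment, soil.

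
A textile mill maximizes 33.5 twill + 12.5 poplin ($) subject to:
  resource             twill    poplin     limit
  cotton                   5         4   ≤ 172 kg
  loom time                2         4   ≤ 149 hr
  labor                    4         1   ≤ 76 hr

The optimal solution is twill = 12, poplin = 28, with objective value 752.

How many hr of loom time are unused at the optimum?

loom time used = 2·12 + 4·28 = 136; slack = 149 − 136 = 13.

13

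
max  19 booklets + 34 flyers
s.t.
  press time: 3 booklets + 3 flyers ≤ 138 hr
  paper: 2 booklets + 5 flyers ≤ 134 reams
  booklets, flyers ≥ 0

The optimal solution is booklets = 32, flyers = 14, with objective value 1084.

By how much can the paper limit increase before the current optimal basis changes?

96

Binding constraints: press time, paper. The basis is B = [[3,3],[2,5]] with det 9.
Per unit increase in paper, x* moves by d = (-0.3333, 0.3333).
The basis stays optimal until booklets reaches 0; allowable increase = 96 reams.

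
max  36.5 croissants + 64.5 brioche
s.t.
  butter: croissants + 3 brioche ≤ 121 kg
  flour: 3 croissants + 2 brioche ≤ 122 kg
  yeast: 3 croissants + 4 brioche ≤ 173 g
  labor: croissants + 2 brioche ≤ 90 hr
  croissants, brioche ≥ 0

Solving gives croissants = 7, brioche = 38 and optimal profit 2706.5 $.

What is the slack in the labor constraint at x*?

7

labor used = 1·7 + 2·38 = 83; slack = 90 − 83 = 7.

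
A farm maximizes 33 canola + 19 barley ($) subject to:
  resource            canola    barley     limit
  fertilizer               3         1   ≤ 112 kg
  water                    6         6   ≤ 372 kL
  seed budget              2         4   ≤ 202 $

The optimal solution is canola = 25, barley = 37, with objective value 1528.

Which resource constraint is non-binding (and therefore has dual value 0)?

fertilizer: 112/112 (binding)
water: 372/372 (binding)
seed budget: 198/202 (slack 4)
By complementary slackness, a constraint with positive slack has shadow price 0 → seed budget.

seed budget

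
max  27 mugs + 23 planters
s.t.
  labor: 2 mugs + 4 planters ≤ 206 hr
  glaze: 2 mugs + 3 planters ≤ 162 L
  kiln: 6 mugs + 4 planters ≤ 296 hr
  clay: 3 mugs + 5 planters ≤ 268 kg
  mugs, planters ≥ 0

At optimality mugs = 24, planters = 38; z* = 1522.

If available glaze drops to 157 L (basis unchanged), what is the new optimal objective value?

Check each constraint at x*: labor 200/206 (slack 6); glaze 162/162 (tight); kiln 296/296 (tight); clay 262/268 (slack 6).
Slack constraints have shadow price 0 (complementary slackness).
The binding rows give the dual system: 2·y_glaze + 6·y_kiln = 27 and 3·y_glaze + 4·y_kiln = 23.
Solving: y_glaze = 3, y_kiln = 3.5.
Δz = y_glaze·Δb = 3 × (-5) = -15, so new z* = 1522 − 15 = 1507.

1507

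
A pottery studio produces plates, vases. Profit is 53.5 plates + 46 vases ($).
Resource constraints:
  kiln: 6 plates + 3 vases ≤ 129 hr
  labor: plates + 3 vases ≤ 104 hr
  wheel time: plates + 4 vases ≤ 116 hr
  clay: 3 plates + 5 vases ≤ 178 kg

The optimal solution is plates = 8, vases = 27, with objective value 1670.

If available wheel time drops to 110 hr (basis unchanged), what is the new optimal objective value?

1637

At the optimum: kiln uses 129 of 129 (binding); labor uses 89 of 104 (slack = 15); wheel time uses 116 of 116 (binding); clay uses 159 of 178 (slack = 19).
Since labor, clay are not tight, their duals are 0.
The binding rows give the dual system: 6·y_kiln + 1·y_wheel time = 53.5 and 3·y_kiln + 4·y_wheel time = 46.
Solving: y_kiln = 8, y_wheel time = 5.5.
Δz = y_wheel time·Δb = 5.5 × (-6) = -33, so new z* = 1670 − 33 = 1637.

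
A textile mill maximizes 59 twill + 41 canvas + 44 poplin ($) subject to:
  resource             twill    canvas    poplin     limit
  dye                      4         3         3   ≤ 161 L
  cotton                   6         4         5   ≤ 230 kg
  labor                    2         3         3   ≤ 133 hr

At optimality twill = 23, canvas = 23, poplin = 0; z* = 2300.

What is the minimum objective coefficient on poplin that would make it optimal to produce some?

Check each constraint at x*: dye 161/161 (tight); cotton 230/230 (tight); labor 115/133 (slack 18).
Since labor is not tight, its dual is 0.
Dual feasibility on the basic columns requires 4·y_dye + 6·y_cotton = 59, 3·y_dye + 4·y_cotton = 41.
Solving: y_dye = 5, y_cotton = 6.5.
poplin enters the basis when its profit ≥ yᵀa₃ = 5·3 + 6.5·5 = 47.5.

47.5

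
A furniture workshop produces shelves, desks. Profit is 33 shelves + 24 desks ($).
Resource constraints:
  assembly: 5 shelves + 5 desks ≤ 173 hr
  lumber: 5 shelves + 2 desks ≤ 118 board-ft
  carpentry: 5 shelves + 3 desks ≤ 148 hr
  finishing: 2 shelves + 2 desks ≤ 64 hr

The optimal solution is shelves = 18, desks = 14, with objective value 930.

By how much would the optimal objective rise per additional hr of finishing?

Check each constraint at x*: assembly 160/173 (slack 13); lumber 118/118 (tight); carpentry 132/148 (slack 16); finishing 64/64 (tight).
Slack constraints have shadow price 0 (complementary slackness).
From A_Bᵀ y = c: 5·y_lumber + 2·y_finishing = 33; 2·y_lumber + 2·y_finishing = 24.
Solving: y_lumber = 3, y_finishing = 9.
Shadow price of finishing = 9.

9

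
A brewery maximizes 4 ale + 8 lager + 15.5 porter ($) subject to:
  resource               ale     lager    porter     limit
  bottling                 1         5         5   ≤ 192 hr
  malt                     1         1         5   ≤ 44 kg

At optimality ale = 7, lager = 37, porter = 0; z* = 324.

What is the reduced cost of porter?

-4.5

Check each constraint at x*: bottling 192/192 (tight); malt 44/44 (tight).
Dual feasibility on the basic columns requires 1·y_bottling + 1·y_malt = 4, 5·y_bottling + 1·y_malt = 8.
This yields shadow prices y_bottling = 1, y_malt = 3.
Reduced cost of porter: c₃ − yᵀa₃ = 15.5 − (1·5 + 3·5) = 15.5 − 20 = -4.5.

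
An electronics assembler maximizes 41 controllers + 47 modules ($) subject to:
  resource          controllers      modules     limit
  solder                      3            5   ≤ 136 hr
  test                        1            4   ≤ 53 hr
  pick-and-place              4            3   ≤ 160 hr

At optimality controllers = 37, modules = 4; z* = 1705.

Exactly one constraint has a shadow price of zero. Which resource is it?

solder

solder: 131/136 (slack 5)
test: 53/53 (binding)
pick-and-place: 160/160 (binding)
By complementary slackness, a constraint with positive slack has shadow price 0 → solder.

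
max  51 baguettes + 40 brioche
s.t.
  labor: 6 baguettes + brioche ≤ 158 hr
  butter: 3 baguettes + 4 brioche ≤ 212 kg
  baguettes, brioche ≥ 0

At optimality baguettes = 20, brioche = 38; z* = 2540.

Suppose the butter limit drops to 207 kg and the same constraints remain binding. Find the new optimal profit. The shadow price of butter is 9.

2495

Δb = -5, so new z* = 2540 + (9)·(-5) = 2540 − 45 = 2495.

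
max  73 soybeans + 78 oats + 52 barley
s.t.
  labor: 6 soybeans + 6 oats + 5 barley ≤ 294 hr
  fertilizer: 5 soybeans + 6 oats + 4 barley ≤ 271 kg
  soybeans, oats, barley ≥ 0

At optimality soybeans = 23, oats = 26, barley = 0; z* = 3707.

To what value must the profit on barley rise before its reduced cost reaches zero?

60

Both labor and fertilizer are binding at x*.
Dual feasibility on the basic columns requires 6·y_labor + 5·y_fertilizer = 73, 6·y_labor + 6·y_fertilizer = 78.
This yields shadow prices y_labor = 8, y_fertilizer = 5.
barley enters the basis when its profit ≥ yᵀa₃ = 8·5 + 5·4 = 60.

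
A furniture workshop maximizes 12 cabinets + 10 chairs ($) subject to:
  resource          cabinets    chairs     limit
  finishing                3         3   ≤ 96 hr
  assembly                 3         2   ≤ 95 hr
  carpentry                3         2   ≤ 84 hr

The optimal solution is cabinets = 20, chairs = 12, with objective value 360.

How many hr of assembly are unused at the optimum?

assembly used = 3·20 + 2·12 = 84; slack = 95 − 84 = 11.

11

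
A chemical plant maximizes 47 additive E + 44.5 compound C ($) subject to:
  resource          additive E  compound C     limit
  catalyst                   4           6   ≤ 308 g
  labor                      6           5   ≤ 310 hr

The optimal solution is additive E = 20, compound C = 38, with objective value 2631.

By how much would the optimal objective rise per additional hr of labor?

6.5

Both catalyst and labor are binding at x*.
From A_Bᵀ y = c: 4·y_catalyst + 6·y_labor = 47; 6·y_catalyst + 5·y_labor = 44.5.
This yields shadow prices y_catalyst = 2, y_labor = 6.5.
Shadow price of labor = 6.5.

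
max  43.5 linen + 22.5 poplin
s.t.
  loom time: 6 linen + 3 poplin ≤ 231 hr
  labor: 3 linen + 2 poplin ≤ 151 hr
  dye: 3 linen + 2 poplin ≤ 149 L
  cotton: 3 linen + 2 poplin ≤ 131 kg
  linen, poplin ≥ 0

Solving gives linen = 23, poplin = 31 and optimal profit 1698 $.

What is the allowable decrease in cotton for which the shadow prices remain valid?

Binding constraints: loom time, cotton. The basis is B = [[6,3],[3,2]] with det 3.
Per unit decrease in cotton, x* moves by d = (1, -2).
The basis stays optimal until poplin reaches 0; allowable decrease = 15.5 kg.

15.5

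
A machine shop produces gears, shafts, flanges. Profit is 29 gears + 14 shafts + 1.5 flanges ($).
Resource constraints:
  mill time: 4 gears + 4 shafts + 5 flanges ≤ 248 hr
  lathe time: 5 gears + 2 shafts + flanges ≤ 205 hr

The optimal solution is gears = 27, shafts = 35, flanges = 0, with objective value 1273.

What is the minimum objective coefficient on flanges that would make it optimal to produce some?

10

Check each constraint at x*: mill time 248/248 (tight); lathe time 205/205 (tight).
From A_Bᵀ y = c: 4·y_mill time + 5·y_lathe time = 29; 4·y_mill time + 2·y_lathe time = 14.
Solving: y_mill time = 1, y_lathe time = 5.
flanges enters the basis when its profit ≥ yᵀa₃ = 1·5 + 5·1 = 10.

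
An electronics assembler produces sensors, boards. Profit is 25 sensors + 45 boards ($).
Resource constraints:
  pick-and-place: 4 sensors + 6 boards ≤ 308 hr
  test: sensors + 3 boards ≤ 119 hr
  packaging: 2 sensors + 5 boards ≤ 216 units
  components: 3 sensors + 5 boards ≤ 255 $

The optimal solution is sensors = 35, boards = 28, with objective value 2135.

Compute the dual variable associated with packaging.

0

Binding: pick-and-place and test. Non-binding: packaging (6 unused), components (10 unused).
Slack constraints have shadow price 0 (complementary slackness).
From A_Bᵀ y = c: 4·y_pick-and-place + 1·y_test = 25; 6·y_pick-and-place + 3·y_test = 45.
→ y_pick-and-place = 5 and y_test = 5.
Shadow price of packaging = 0.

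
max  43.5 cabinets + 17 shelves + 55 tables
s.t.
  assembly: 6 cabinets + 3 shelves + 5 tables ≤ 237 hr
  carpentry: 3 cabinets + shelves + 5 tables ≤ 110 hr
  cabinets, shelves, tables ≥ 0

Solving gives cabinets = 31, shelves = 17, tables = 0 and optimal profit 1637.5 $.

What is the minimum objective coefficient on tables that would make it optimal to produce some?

At the optimum: assembly uses 237 of 237 (binding); carpentry uses 110 of 110 (binding).
From A_Bᵀ y = c: 6·y_assembly + 3·y_carpentry = 43.5; 3·y_assembly + 1·y_carpentry = 17.
This yields shadow prices y_assembly = 2.5, y_carpentry = 9.5.
tables enters the basis when its profit ≥ yᵀa₃ = 2.5·5 + 9.5·5 = 60.

60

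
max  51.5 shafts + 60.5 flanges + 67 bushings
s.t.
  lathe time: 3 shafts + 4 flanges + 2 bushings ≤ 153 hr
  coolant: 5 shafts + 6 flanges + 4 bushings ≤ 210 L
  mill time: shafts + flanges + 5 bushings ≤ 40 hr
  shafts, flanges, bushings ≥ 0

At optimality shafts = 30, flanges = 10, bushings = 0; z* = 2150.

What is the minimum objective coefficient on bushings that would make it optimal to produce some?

68.5

At the optimum: lathe time uses 130 of 153 (slack = 23); coolant uses 210 of 210 (binding); mill time uses 40 of 40 (binding).
By complementary slackness, y = 0 for the non-binding constraint.
The binding rows give the dual system: 5·y_coolant + 1·y_mill time = 51.5 and 6·y_coolant + 1·y_mill time = 60.5.
Solving: y_coolant = 9, y_mill time = 6.5.
bushings enters the basis when its profit ≥ yᵀa₃ = 9·4 + 6.5·5 = 68.5.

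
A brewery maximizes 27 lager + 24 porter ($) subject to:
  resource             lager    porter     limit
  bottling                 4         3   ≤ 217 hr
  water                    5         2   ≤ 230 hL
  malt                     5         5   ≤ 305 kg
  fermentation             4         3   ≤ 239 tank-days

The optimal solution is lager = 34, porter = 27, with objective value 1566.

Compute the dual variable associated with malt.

At the optimum: bottling uses 217 of 217 (binding); water uses 224 of 230 (slack = 6); malt uses 305 of 305 (binding); fermentation uses 217 of 239 (slack = 22).
By complementary slackness, y = 0 for the non-binding constraints.
From A_Bᵀ y = c: 4·y_bottling + 5·y_malt = 27; 3·y_bottling + 5·y_malt = 24.
This yields shadow prices y_bottling = 3, y_malt = 3.
Shadow price of malt = 3.

3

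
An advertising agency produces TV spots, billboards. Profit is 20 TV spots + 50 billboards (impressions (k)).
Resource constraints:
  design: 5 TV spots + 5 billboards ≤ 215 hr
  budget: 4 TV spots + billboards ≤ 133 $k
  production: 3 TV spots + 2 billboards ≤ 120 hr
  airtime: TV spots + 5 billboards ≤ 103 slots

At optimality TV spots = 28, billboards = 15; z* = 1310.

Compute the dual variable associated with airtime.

Check each constraint at x*: design 215/215 (tight); budget 127/133 (slack 6); production 114/120 (slack 6); airtime 103/103 (tight).
Since budget, production are not tight, their duals are 0.
Dual feasibility on the basic columns requires 5·y_design + 1·y_airtime = 20, 5·y_design + 5·y_airtime = 50.
Solving: y_design = 2.5, y_airtime = 7.5.
Shadow price of airtime = 7.5.

7.5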